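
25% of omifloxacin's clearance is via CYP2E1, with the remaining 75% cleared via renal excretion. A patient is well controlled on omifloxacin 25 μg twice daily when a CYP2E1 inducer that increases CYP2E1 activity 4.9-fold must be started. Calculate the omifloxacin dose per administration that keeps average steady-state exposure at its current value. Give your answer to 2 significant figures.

CYP2E1: 0.25 × 4.9 = 1.225
Other: 0.75 (unchanged)
Relative clearance = 1.225 + 0.75 = 1.975.
Css,avg = (dose rate)/CL, so holding Css fixed requires dose ∝ CL: 25 × 1.975 = 49 μg.

49 μg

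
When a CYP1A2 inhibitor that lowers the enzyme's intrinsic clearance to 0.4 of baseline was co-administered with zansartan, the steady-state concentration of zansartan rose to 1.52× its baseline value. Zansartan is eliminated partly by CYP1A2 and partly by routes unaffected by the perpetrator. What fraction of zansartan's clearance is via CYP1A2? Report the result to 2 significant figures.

0.57

CL'/CL = 1 / 1.52 = 0.6579
0.4·fm + (1 − fm) = 0.6579
fm = (0.6579 − 1) / (0.4 − 1) = 0.57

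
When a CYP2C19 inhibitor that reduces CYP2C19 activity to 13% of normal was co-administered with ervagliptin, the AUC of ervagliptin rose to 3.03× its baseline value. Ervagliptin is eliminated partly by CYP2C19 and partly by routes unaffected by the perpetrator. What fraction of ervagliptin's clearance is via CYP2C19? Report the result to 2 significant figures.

Let x = fm,CYP2C19. Because AUC ∝ 1/CL, relative clearance fell to 1/3.03 = 0.33.
Only the CYP2C19 route changed, so 0.33 = x·0.13 + (1 − x), giving x = 0.77.

0.77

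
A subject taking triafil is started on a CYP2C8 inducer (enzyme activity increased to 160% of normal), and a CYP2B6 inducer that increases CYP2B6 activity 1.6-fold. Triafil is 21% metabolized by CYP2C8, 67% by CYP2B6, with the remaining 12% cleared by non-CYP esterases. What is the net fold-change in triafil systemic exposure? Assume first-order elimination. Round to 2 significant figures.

0.65

The CYP2C8 pathway (21% of clearance) rises to 1.6× activity: 0.21 × 1.6 = 0.336.
The CYP2B6 pathway (67% of clearance) is boosted to 1.6× activity: 0.67 × 1.6 = 1.072.
The remaining 12% of clearance is unaffected.
CL_new/CL_old = 0.336 + 1.072 + 0.12 = 1.528.
Net systemic exposure ratio = 1 / 1.528 = 0.65.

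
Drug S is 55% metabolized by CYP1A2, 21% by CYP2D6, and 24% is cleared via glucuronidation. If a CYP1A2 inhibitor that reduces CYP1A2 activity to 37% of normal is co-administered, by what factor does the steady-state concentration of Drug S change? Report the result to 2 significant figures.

1.5

The CYP1A2 pathway (55% of clearance) drops to 0.37× activity: 0.55 × 0.37 = 0.2035.
CYP2D6 (21%) and the residual 24% are unaffected.
CL_new/CL_old = 0.2035 + 0.21 + 0.24 = 0.6535.
Since steady-state concentration ∝ 1/CL, the ratio is 1 / 0.6535 = 1.5.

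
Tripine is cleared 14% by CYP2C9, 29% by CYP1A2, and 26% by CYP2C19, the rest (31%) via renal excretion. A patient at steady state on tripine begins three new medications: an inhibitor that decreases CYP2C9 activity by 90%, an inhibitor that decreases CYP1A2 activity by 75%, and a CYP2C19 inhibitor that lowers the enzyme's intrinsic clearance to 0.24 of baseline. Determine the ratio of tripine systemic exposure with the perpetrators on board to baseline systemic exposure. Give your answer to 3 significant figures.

The CYP2C9 pathway (14% of clearance) falls to 0.1× activity: 0.14 × 0.1 = 0.014.
The CYP1A2 pathway (29% of clearance) is reduced to 0.25× activity: 0.29 × 0.25 = 0.0725.
The CYP2C19 pathway (26% of clearance) drops to 0.24× activity: 0.26 × 0.24 = 0.0624.
The remaining 31% of clearance is unaffected.
CL_new/CL_old = 0.014 + 0.0725 + 0.0624 + 0.31 = 0.4589.
Systemic exposure ∝ 1/CL: fold-change = 1 / 0.4589 = 2.18.

2.18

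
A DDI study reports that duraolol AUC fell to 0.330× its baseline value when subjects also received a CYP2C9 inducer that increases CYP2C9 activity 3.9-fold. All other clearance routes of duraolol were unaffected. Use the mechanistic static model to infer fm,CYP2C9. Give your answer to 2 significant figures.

CL'/CL = 1 / 0.330 = 3.03
3.9·fm + (1 − fm) = 3.03
fm = (3.03 − 1) / (3.9 − 1) = 0.70

0.70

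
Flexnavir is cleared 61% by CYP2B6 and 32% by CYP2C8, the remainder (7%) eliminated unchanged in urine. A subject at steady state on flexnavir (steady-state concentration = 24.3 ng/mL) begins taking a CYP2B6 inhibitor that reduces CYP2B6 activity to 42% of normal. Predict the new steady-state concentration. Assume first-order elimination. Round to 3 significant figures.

The CYP2B6 pathway (61% of clearance) falls to 0.42× activity: 0.61 × 0.42 = 0.2562.
CYP2C8 (32%) and the residual 7% are unaffected.
New clearance relative to baseline: 0.2562 + 0.32 + 0.07 = 0.6462.
With dosing unchanged, steady-state concentration scales as 1/CL: 24.3 / 0.6462 = 37.6 ng/mL.

37.6 ng/mL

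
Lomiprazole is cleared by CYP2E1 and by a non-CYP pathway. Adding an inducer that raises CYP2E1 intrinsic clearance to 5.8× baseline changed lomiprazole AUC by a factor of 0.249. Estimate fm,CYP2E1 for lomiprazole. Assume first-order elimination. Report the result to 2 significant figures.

0.63

Let x = fm,CYP2E1. Because AUC ∝ 1/CL, relative clearance rose to 1/0.249 = 4.016.
Setting x·5.8 + (1 − x) = 4.016 and solving: x = (4.016 − 1)/(5.8 − 1) = 0.63.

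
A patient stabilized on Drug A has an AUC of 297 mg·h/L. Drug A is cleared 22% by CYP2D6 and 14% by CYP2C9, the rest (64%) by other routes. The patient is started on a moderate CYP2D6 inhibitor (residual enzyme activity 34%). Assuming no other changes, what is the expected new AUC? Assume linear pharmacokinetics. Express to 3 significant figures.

The CYP2D6 pathway (22% of clearance) is reduced to 0.34× activity: 0.22 × 0.34 = 0.0748.
CYP2C9 (14%) and the residual 64% are unaffected.
Relative clearance = 0.0748 + 0.14 + 0.64 = 0.8548.
New AUC = baseline ÷ relative clearance = 297 / 0.8548 = 347 mg·h/L.

347 mg·h/L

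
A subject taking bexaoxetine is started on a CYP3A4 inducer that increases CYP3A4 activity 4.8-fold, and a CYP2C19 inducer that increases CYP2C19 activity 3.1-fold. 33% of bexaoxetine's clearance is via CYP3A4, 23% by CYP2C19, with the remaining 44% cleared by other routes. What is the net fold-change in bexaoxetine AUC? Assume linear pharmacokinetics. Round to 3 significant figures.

The CYP3A4 pathway (33% of clearance) rises to 4.8× activity: 0.33 × 4.8 = 1.584.
The CYP2C19 pathway (23% of clearance) is boosted to 3.1× activity: 0.23 × 3.1 = 0.713.
The remaining 44% of clearance is unaffected.
CL_new/CL_old = 1.584 + 0.713 + 0.44 = 2.737.
Because AUC varies inversely with clearance, the combined effect is 1 / 2.737 = 0.365.

0.365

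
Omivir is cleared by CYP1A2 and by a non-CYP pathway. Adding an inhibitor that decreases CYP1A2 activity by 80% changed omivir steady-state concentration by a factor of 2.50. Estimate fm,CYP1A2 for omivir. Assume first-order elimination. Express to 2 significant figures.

Let fm be the CYP1A2 fraction. New clearance relative to baseline = fm × 0.2 + (1 − fm).
Steady-state concentration ratio = 1 / (new CL fraction), so new CL fraction = 1 / 2.50 = 0.4.
fm × 0.2 + 1 − fm = 0.4  ⇒  fm × (0.2 − 1) = −0.6  ⇒  fm = 0.75.

0.75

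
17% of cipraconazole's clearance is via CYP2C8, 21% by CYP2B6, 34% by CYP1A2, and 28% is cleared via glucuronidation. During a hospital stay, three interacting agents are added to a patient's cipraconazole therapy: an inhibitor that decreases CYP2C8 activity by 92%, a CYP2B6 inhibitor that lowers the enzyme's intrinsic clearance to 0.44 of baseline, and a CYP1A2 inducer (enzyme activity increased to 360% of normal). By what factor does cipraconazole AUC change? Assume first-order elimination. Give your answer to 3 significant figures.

The CYP2C8 pathway (17% of clearance) falls to 0.08× activity: 0.17 × 0.08 = 0.0136.
The CYP2B6 pathway (21% of clearance) drops to 0.44× activity: 0.21 × 0.44 = 0.0924.
The CYP1A2 pathway (34% of clearance) rises to 3.6× activity: 0.34 × 3.6 = 1.224.
Non-CYP routes (28%) are unchanged.
New clearance relative to baseline: 0.0136 + 0.0924 + 1.224 + 0.28 = 1.61.
AUC ∝ 1/CL: fold-change = 1 / 1.61 = 0.621.

0.621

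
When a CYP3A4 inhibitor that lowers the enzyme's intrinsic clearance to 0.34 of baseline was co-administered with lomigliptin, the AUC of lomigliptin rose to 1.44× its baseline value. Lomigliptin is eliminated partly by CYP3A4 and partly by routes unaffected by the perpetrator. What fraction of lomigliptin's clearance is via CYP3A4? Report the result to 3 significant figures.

Let x = fm,CYP3A4. Because AUC ∝ 1/CL, relative clearance fell to 1/1.44 = 0.6944.
Setting x·0.34 + (1 − x) = 0.6944 and solving: x = (0.6944 − 1)/(0.34 − 1) = 0.463.

0.463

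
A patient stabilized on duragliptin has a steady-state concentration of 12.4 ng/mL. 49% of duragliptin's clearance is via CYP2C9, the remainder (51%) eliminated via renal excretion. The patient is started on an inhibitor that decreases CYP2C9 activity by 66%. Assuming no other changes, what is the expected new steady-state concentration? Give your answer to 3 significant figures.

18.3 ng/mL

The CYP2C9 pathway (49% of clearance) drops to 0.34× activity: 0.49 × 0.34 = 0.1666.
Non-CYP routes (51%) are unchanged.
Relative clearance = 0.1666 + 0.51 = 0.6766.
New steady-state concentration = baseline ÷ relative clearance = 12.4 / 0.6766 = 18.3 ng/mL.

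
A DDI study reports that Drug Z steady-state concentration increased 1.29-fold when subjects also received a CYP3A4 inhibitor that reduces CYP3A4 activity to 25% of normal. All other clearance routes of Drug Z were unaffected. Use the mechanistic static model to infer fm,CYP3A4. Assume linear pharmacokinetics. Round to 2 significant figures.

0.30

Call the CYP3A4 fraction fm. After the interaction, CL_new/CL_old = fm × 0.25 + (1 − fm).
Steady-state concentration ratio = 1 / (new CL fraction), so new CL fraction = 1 / 1.29 = 0.7752.
fm × 0.25 + 1 − fm = 0.7752  ⇒  fm × (0.25 − 1) = −0.2248  ⇒  fm = 0.30.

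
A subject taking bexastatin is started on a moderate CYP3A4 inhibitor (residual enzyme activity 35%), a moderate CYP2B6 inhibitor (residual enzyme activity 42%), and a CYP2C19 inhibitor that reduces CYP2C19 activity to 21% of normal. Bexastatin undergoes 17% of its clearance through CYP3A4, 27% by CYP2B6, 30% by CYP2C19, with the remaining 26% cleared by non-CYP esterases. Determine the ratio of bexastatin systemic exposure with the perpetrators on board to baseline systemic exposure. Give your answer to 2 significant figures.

CYP3A4: 0.17 × 0.35 = 0.0595
CYP2B6: 0.27 × 0.42 = 0.1134
CYP2C19: 0.3 × 0.21 = 0.063
Other: 0.26 (unchanged)
New clearance relative to baseline: 0.0595 + 0.1134 + 0.063 + 0.26 = 0.4959.
Systemic exposure ∝ 1/CL: fold-change = 1 / 0.4959 = 2.0.

2.0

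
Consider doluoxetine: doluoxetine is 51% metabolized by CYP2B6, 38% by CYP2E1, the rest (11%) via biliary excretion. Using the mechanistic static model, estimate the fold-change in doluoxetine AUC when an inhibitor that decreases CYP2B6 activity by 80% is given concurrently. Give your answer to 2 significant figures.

1.7

The CYP2B6 pathway (51% of clearance) falls to 0.2× activity: 0.51 × 0.2 = 0.102.
CYP2E1 (38%) and the residual 11% are unaffected.
New clearance relative to baseline: 0.102 + 0.38 + 0.11 = 0.592.
Since AUC ∝ 1/CL, the ratio is 1 / 0.592 = 1.7.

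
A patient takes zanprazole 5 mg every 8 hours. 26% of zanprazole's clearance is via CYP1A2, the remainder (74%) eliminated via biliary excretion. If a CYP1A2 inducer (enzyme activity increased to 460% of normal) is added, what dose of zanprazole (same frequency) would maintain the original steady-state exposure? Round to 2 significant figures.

9.7 mg

The CYP1A2 pathway (26% of clearance) is boosted to 4.6× activity: 0.26 × 4.6 = 1.196.
Non-CYP routes (74%) are unchanged.
New clearance relative to baseline: 1.196 + 0.74 = 1.936.
Css,avg = (dose rate)/CL, so holding Css fixed requires dose ∝ CL: 5 × 1.936 = 9.7 mg.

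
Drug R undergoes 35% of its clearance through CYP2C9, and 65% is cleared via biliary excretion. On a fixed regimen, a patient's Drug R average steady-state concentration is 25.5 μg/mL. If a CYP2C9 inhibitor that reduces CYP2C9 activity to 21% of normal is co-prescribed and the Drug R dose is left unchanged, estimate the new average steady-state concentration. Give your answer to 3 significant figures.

The CYP2C9 pathway (35% of clearance) is reduced to 0.21× activity: 0.35 × 0.21 = 0.0735.
Non-CYP routes (65%) are unchanged.
Relative clearance = 0.0735 + 0.65 = 0.7235.
Average steady-state concentration ∝ 1/CL, so new value = 25.5 / 0.7235 = 35.2 μg/mL.

35.2 μg/mL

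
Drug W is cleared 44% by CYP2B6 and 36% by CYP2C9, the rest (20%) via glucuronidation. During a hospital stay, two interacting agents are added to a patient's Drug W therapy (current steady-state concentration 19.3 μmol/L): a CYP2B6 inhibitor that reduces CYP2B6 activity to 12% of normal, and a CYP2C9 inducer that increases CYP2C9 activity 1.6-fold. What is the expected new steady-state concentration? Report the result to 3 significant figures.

CYP2B6: 0.44 × 0.12 = 0.0528
CYP2C9: 0.36 × 1.6 = 0.576
Other: 0.2 (unchanged)
Relative clearance = 0.0528 + 0.576 + 0.2 = 0.8288.
Dividing the baseline by the relative clearance: 19.3 / 0.8288 = 23.3 μmol/L.

23.3 μmol/L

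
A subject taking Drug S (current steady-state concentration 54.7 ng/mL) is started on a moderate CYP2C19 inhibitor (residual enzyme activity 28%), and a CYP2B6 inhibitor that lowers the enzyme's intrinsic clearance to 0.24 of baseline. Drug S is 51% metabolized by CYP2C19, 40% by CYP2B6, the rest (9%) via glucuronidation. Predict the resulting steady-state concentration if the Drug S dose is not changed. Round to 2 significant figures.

The CYP2C19 pathway (51% of clearance) is reduced to 0.28× activity: 0.51 × 0.28 = 0.1428.
The CYP2B6 pathway (40% of clearance) is reduced to 0.24× activity: 0.4 × 0.24 = 0.096.
The remaining 9% of clearance is unaffected.
Relative clearance = 0.1428 + 0.096 + 0.09 = 0.3288.
Dividing the baseline by the relative clearance: 54.7 / 0.3288 = 1.7 × 10² ng/mL.

1.7 × 10² ng/mL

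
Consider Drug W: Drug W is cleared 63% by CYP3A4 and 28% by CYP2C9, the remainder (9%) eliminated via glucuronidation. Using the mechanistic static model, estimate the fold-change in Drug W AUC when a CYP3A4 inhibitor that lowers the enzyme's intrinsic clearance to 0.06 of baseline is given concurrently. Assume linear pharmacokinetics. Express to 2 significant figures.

The CYP3A4 pathway (63% of clearance) drops to 0.06× activity: 0.63 × 0.06 = 0.0378.
CYP2C9 (28%) and the residual 9% are unaffected.
Relative clearance = 0.0378 + 0.28 + 0.09 = 0.4078.
AUC ratio = CL_old/CL_new = 1 / 0.4078 = 2.5.

2.5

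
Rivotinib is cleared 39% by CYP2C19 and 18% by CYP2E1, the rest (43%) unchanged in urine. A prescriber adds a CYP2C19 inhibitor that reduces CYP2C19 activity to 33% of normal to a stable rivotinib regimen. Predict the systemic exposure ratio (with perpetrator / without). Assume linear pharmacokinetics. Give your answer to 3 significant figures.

The CYP2C19 pathway (39% of clearance) drops to 0.33× activity: 0.39 × 0.33 = 0.1287.
CYP2E1 (18%) and the residual 43% are unaffected.
CL_new/CL_old = 0.1287 + 0.18 + 0.43 = 0.7387.
Systemic exposure is inversely proportional to clearance, so the fold-change is 1 / 0.7387 = 1.35.

1.35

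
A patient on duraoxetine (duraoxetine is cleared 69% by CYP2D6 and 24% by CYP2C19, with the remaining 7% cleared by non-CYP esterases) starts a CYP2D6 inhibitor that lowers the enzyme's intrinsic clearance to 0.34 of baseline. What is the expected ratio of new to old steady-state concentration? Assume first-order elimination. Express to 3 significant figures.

The CYP2D6 pathway (69% of clearance) drops to 0.34× activity: 0.69 × 0.34 = 0.2346.
CYP2C19 (24%) and the residual 7% are unaffected.
Relative clearance = 0.2346 + 0.24 + 0.07 = 0.5446.
Since steady-state concentration ∝ 1/CL, the ratio is 1 / 0.5446 = 1.84.

1.84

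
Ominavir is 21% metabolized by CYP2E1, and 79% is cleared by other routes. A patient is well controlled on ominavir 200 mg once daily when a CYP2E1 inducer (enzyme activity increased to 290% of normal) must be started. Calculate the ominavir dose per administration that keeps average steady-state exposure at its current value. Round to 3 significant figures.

280 mg

The CYP2E1 pathway (21% of clearance) is boosted to 2.9× activity: 0.21 × 2.9 = 0.609.
Non-CYP routes (79%) are unchanged.
Relative clearance = 0.609 + 0.79 = 1.399.
Exposure is unchanged when dose changes in proportion to clearance. New dose = 200 mg × 1.399 = 280 mg.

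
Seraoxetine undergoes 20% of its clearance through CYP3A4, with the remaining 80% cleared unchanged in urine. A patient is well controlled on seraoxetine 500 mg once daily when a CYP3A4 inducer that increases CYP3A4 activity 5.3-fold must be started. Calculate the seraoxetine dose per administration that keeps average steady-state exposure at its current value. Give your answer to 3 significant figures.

The CYP3A4 pathway (20% of clearance) increases to 5.3× activity: 0.2 × 5.3 = 1.06.
The remaining 80% of clearance is unaffected.
New clearance relative to baseline: 1.06 + 0.8 = 1.86.
Css,avg = (dose rate)/CL, so holding Css fixed requires dose ∝ CL: 500 × 1.86 = 930 mg.

930 mg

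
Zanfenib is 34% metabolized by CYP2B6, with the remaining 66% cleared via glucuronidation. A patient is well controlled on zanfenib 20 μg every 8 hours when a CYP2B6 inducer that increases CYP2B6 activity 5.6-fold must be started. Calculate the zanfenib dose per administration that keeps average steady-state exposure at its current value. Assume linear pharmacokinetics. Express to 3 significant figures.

CYP2B6: 0.34 × 5.6 = 1.904
Other: 0.66 (unchanged)
CL_new/CL_old = 1.904 + 0.66 = 2.564.
To maintain the same steady-state level, dose must scale with clearance: new dose = 20 × 2.564 = 51.3 μg.

51.3 μg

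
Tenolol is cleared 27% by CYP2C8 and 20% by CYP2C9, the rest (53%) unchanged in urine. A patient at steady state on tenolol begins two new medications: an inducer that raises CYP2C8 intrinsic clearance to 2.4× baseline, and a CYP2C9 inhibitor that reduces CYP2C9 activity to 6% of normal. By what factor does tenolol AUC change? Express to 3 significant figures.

0.840

CYP2C8: 0.27 × 2.4 = 0.648
CYP2C9: 0.2 × 0.06 = 0.012
Other: 0.53 (unchanged)
Relative clearance = 0.648 + 0.012 + 0.53 = 1.19.
AUC ∝ 1/CL: fold-change = 1 / 1.19 = 0.840.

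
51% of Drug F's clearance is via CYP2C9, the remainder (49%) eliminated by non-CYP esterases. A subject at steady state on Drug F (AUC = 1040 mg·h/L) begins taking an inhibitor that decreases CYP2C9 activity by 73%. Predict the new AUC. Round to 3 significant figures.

The CYP2C9 pathway (51% of clearance) drops to 0.27× activity: 0.51 × 0.27 = 0.1377.
Non-CYP routes (49%) are unchanged.
Relative clearance = 0.1377 + 0.49 = 0.6277.
New AUC = baseline ÷ relative clearance = 1040 / 0.6277 = 1.66 × 10³ mg·h/L.

1.66 × 10³ mg·h/L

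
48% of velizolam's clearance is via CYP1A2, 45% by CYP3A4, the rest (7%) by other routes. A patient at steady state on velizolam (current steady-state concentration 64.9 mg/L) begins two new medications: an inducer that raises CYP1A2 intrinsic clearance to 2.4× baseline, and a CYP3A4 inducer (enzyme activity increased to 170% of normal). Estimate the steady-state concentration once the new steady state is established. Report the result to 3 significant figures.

32.7 mg/L

The CYP1A2 pathway (48% of clearance) rises to 2.4× activity: 0.48 × 2.4 = 1.152.
The CYP3A4 pathway (45% of clearance) rises to 1.7× activity: 0.45 × 1.7 = 0.765.
The remaining 7% of clearance is unaffected.
Relative clearance = 1.152 + 0.765 + 0.07 = 1.987.
Steady-state concentration ∝ 1/CL: new value = 64.9 / 1.987 = 32.7 mg/L.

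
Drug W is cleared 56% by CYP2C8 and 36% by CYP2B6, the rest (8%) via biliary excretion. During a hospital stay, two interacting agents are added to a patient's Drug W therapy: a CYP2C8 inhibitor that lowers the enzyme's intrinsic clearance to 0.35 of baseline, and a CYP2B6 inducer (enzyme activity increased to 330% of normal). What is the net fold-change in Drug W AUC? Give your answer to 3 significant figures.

CYP2C8: 0.56 × 0.35 = 0.196
CYP2B6: 0.36 × 3.3 = 1.188
Other: 0.08 (unchanged)
Relative clearance = 0.196 + 1.188 + 0.08 = 1.464.
Net AUC ratio = 1 / 1.464 = 0.683.

0.683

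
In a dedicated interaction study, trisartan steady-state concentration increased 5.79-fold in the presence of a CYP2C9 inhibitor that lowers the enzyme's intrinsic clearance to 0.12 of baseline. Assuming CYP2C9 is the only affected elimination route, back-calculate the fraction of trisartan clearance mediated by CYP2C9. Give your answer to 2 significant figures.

0.94

Let x = fm,CYP2C9. Because steady-state concentration ∝ 1/CL, relative clearance fell to 1/5.79 = 0.1727.
Only the CYP2C9 route changed, so 0.1727 = x·0.12 + (1 − x), giving x = 0.94.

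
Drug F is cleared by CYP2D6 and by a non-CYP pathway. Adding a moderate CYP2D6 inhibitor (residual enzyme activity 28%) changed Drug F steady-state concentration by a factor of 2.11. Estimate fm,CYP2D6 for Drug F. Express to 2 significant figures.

Write x for the fraction cleared via CYP2D6. The observed steady-state concentration change means clearance fell to 1/2.11 = 0.4739 of baseline.
Only the CYP2D6 route changed, so 0.4739 = x·0.28 + (1 − x), giving x = 0.73.

0.73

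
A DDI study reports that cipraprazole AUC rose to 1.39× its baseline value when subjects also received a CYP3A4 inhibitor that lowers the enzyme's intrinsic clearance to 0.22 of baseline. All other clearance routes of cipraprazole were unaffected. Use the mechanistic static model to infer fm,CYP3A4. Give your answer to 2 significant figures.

0.36

CL'/CL = 1 / 1.39 = 0.7194
0.22·fm + (1 − fm) = 0.7194
fm = (0.7194 − 1) / (0.22 − 1) = 0.36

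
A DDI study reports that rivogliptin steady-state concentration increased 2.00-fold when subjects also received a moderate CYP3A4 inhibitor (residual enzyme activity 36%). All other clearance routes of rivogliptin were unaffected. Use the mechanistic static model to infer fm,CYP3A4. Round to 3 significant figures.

Let x = fm,CYP3A4. Because steady-state concentration ∝ 1/CL, relative clearance fell to 1/2.00 = 0.5.
Setting x·0.36 + (1 − x) = 0.5 and solving: x = (0.5 − 1)/(0.36 − 1) = 0.781.

0.781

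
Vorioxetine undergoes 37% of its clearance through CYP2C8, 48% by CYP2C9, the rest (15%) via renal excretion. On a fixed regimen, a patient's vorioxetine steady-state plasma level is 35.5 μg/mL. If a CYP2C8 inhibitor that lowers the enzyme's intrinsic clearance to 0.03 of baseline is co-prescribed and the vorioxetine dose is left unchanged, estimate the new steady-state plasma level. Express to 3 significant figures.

55.4 μg/mL

The CYP2C8 pathway (37% of clearance) falls to 0.03× activity: 0.37 × 0.03 = 0.0111.
CYP2C9 (48%) and the residual 15% are unaffected.
New clearance relative to baseline: 0.0111 + 0.48 + 0.15 = 0.6411.
With dosing unchanged, steady-state plasma level scales as 1/CL: 35.5 / 0.6411 = 55.4 μg/mL.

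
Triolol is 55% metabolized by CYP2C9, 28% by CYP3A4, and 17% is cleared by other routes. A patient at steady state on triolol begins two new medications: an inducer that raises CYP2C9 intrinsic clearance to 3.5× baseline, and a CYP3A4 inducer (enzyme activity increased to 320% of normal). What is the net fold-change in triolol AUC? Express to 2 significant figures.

0.33

CYP2C9: 0.55 × 3.5 = 1.925
CYP3A4: 0.28 × 3.2 = 0.896
Other: 0.17 (unchanged)
New clearance relative to baseline: 1.925 + 0.896 + 0.17 = 2.991.
Net AUC ratio = 1 / 2.991 = 0.33.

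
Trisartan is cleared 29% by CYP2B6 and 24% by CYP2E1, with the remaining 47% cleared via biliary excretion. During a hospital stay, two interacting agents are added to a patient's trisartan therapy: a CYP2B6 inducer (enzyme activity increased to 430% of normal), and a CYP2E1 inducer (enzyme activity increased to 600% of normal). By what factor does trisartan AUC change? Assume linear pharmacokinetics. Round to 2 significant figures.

CYP2B6: 0.29 × 4.3 = 1.247
CYP2E1: 0.24 × 6 = 1.44
Other: 0.47 (unchanged)
CL_new/CL_old = 1.247 + 1.44 + 0.47 = 3.157.
Net AUC ratio = 1 / 3.157 = 0.32.

0.32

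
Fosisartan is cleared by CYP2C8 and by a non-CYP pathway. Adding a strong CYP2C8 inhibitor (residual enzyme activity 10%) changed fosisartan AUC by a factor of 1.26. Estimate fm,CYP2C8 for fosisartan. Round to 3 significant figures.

Let fm be the CYP2C8 fraction. New clearance relative to baseline = fm × 0.1 + (1 − fm).
AUC ratio = 1 / (new CL fraction), so new CL fraction = 1 / 1.26 = 0.7937.
fm × 0.1 + 1 − fm = 0.7937  ⇒  fm × (0.1 − 1) = −0.2063  ⇒  fm = 0.229.

0.229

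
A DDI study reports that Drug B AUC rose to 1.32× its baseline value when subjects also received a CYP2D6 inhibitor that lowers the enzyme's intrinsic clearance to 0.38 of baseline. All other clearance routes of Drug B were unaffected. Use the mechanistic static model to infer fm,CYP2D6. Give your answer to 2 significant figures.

CL'/CL = 1 / 1.32 = 0.7576
0.38·fm + (1 − fm) = 0.7576
fm = (0.7576 − 1) / (0.38 − 1) = 0.39

0.39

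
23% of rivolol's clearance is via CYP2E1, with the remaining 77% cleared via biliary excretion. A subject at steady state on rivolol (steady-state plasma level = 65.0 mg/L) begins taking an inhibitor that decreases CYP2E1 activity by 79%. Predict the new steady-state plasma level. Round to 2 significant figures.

The CYP2E1 pathway (23% of clearance) drops to 0.21× activity: 0.23 × 0.21 = 0.0483.
The remaining 77% of clearance is unaffected.
New clearance relative to baseline: 0.0483 + 0.77 = 0.8183.
New steady-state plasma level = baseline ÷ relative clearance = 65.0 / 0.8183 = 79 mg/L.

79 mg/L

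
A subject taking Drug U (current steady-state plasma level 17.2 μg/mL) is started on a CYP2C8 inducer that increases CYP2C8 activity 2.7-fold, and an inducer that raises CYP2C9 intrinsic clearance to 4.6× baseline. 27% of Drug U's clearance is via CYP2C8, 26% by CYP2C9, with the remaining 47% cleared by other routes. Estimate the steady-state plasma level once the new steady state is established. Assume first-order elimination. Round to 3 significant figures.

CYP2C8: 0.27 × 2.7 = 0.729
CYP2C9: 0.26 × 4.6 = 1.196
Other: 0.47 (unchanged)
New clearance relative to baseline: 0.729 + 1.196 + 0.47 = 2.395.
New steady-state plasma level = 17.2 / 2.395 = 7.18 μg/mL (concentration scales inversely with clearance).

7.18 μg/mL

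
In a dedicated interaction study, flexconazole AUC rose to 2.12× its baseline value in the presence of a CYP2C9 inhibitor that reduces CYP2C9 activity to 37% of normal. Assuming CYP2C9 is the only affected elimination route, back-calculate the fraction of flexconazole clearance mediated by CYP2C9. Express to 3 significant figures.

Let x = fm,CYP2C9. Because AUC ∝ 1/CL, relative clearance fell to 1/2.12 = 0.4717.
Only the CYP2C9 route changed, so 0.4717 = x·0.37 + (1 − x), giving x = 0.839.

0.839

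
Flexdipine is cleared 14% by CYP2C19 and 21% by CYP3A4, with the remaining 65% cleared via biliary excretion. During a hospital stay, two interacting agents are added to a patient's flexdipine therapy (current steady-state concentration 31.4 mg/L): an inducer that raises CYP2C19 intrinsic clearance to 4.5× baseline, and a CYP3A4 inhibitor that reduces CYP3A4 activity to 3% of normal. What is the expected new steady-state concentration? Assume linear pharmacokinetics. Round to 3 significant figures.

24.4 mg/L

The CYP2C19 pathway (14% of clearance) increases to 4.5× activity: 0.14 × 4.5 = 0.63.
The CYP3A4 pathway (21% of clearance) is reduced to 0.03× activity: 0.21 × 0.03 = 0.0063.
Non-CYP routes (65%) are unchanged.
Relative clearance = 0.63 + 0.0063 + 0.65 = 1.2863.
Steady-state concentration ∝ 1/CL: new value = 31.4 / 1.2863 = 24.4 mg/L.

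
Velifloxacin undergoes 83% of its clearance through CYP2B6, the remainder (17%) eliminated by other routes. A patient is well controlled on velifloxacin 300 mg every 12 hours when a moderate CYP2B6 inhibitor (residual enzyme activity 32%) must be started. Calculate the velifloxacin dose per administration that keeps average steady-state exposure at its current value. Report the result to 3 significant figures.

CYP2B6: 0.83 × 0.32 = 0.2656
Other: 0.17 (unchanged)
New clearance relative to baseline: 0.2656 + 0.17 = 0.4356.
Css,avg = (dose rate)/CL, so holding Css fixed requires dose ∝ CL: 300 × 0.4356 = 131 mg.

131 mg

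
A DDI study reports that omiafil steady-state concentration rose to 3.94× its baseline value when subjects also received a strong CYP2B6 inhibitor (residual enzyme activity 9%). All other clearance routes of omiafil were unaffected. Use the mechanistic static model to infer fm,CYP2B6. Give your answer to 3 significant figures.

0.820

CL'/CL = 1 / 3.94 = 0.2538
0.09·fm + (1 − fm) = 0.2538
fm = (0.2538 − 1) / (0.09 − 1) = 0.820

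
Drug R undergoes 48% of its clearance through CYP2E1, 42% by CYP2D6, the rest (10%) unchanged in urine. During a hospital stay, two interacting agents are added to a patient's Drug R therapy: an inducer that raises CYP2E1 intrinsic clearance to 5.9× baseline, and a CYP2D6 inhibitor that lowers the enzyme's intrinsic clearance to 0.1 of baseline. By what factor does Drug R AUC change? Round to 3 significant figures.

0.336

The CYP2E1 pathway (48% of clearance) increases to 5.9× activity: 0.48 × 5.9 = 2.832.
The CYP2D6 pathway (42% of clearance) drops to 0.1× activity: 0.42 × 0.1 = 0.042.
Non-CYP routes (10%) are unchanged.
CL_new/CL_old = 2.832 + 0.042 + 0.1 = 2.974.
AUC ∝ 1/CL: fold-change = 1 / 2.974 = 0.336.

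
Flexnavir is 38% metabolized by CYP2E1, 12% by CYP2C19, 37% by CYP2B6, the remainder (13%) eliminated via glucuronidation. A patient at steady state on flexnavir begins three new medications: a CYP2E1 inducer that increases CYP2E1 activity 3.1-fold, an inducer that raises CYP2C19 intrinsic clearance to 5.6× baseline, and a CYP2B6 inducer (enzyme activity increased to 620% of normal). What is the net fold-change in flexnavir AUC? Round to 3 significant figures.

CYP2E1: 0.38 × 3.1 = 1.178
CYP2C19: 0.12 × 5.6 = 0.672
CYP2B6: 0.37 × 6.2 = 2.294
Other: 0.13 (unchanged)
New clearance relative to baseline: 1.178 + 0.672 + 2.294 + 0.13 = 4.274.
AUC ∝ 1/CL: fold-change = 1 / 4.274 = 0.234.

0.234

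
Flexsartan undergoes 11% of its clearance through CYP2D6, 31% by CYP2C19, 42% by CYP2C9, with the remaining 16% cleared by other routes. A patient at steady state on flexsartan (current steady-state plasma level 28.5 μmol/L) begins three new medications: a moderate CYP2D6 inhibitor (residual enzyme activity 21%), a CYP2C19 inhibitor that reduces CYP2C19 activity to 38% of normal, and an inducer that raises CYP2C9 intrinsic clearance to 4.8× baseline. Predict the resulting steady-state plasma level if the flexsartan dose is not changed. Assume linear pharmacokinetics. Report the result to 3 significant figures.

12.3 μmol/L

The CYP2D6 pathway (11% of clearance) falls to 0.21× activity: 0.11 × 0.21 = 0.0231.
The CYP2C19 pathway (31% of clearance) drops to 0.38× activity: 0.31 × 0.38 = 0.1178.
The CYP2C9 pathway (42% of clearance) is boosted to 4.8× activity: 0.42 × 4.8 = 2.016.
Non-CYP routes (16%) are unchanged.
New clearance relative to baseline: 0.0231 + 0.1178 + 2.016 + 0.16 = 2.3169.
Dividing the baseline by the relative clearance: 28.5 / 2.3169 = 12.3 μmol/L.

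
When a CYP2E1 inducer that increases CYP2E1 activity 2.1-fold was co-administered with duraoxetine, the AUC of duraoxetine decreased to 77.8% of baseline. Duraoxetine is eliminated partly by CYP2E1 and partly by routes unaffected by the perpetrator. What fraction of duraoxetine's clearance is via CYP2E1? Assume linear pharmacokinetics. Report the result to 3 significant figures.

0.259

Write x for the fraction cleared via CYP2E1. The observed AUC change means clearance rose to 1/0.778 = 1.285 of baseline.
Setting x·2.1 + (1 − x) = 1.285 and solving: x = (1.285 − 1)/(2.1 − 1) = 0.259.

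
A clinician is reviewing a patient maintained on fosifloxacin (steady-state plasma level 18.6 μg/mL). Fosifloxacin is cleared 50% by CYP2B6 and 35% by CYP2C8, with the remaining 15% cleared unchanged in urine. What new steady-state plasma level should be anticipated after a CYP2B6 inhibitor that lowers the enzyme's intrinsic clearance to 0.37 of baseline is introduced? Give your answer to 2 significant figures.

CYP2B6: 0.5 × 0.37 = 0.185
CYP2C8: 0.35 (unchanged)
Other: 0.15 (unchanged)
Relative clearance = 0.185 + 0.35 + 0.15 = 0.685.
Steady-state plasma level ∝ 1/CL, so new value = 18.6 / 0.685 = 27 μg/mL.

27 μg/mL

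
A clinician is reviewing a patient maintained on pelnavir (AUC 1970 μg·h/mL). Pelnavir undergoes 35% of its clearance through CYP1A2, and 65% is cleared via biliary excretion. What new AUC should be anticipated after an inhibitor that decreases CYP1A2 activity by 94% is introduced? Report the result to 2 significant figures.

2.9 × 10³ μg·h/mL

The CYP1A2 pathway (35% of clearance) drops to 0.06× activity: 0.35 × 0.06 = 0.021.
The remaining 65% of clearance is unaffected.
Relative clearance = 0.021 + 0.65 = 0.671.
With dosing unchanged, AUC scales as 1/CL: 1970 / 0.671 = 2.9 × 10³ μg·h/mL.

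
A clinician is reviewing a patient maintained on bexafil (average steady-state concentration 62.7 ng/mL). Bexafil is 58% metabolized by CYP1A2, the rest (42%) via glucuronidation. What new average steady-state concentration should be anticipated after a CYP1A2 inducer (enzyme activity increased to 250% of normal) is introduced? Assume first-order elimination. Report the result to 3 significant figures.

33.5 ng/mL

The CYP1A2 pathway (58% of clearance) rises to 2.5× activity: 0.58 × 2.5 = 1.45.
Non-CYP routes (42%) are unchanged.
Relative clearance = 1.45 + 0.42 = 1.87.
New average steady-state concentration = baseline ÷ relative clearance = 62.7 / 1.87 = 33.5 ng/mL.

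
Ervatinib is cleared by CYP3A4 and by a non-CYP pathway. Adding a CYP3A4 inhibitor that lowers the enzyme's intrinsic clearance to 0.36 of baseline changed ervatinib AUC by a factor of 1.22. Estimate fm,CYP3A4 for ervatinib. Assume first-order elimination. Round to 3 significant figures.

CL'/CL = 1 / 1.22 = 0.8197
0.36·fm + (1 − fm) = 0.8197
fm = (0.8197 − 1) / (0.36 − 1) = 0.282

0.282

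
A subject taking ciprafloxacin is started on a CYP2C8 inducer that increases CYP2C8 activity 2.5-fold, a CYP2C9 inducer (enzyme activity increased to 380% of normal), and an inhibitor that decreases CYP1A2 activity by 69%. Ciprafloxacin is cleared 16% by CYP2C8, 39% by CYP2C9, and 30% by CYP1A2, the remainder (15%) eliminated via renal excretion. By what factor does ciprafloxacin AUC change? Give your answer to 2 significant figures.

The CYP2C8 pathway (16% of clearance) increases to 2.5× activity: 0.16 × 2.5 = 0.4.
The CYP2C9 pathway (39% of clearance) increases to 3.8× activity: 0.39 × 3.8 = 1.482.
The CYP1A2 pathway (30% of clearance) is reduced to 0.31× activity: 0.3 × 0.31 = 0.093.
Non-CYP routes (15%) are unchanged.
Relative clearance = 0.4 + 1.482 + 0.093 + 0.15 = 2.125.
Because AUC varies inversely with clearance, the combined effect is 1 / 2.125 = 0.47.

0.47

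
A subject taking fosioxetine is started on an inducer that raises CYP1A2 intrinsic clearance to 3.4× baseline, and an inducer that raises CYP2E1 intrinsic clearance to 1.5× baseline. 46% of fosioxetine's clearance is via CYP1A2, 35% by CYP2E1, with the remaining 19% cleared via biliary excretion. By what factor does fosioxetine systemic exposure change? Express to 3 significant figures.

The CYP1A2 pathway (46% of clearance) increases to 3.4× activity: 0.46 × 3.4 = 1.564.
The CYP2E1 pathway (35% of clearance) increases to 1.5× activity: 0.35 × 1.5 = 0.525.
Non-CYP routes (19%) are unchanged.
New clearance relative to baseline: 1.564 + 0.525 + 0.19 = 2.279.
Systemic exposure ∝ 1/CL: fold-change = 1 / 2.279 = 0.439.

0.439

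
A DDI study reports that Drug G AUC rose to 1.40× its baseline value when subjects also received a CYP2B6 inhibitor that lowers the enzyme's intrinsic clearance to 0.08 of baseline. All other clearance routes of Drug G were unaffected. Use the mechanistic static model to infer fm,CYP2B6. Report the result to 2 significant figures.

0.31

Let x = fm,CYP2B6. Because AUC ∝ 1/CL, relative clearance fell to 1/1.40 = 0.7143.
Setting x·0.08 + (1 − x) = 0.7143 and solving: x = (0.7143 − 1)/(0.08 − 1) = 0.31.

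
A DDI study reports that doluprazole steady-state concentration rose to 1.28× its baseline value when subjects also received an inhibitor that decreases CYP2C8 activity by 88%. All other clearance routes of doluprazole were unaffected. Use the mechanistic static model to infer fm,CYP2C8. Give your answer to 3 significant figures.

Call the CYP2C8 fraction fm. After the interaction, CL_new/CL_old = fm × 0.12 + (1 − fm).
Steady-state concentration ratio = 1 / (new CL fraction), so new CL fraction = 1 / 1.28 = 0.7812.
fm × 0.12 + 1 − fm = 0.7812  ⇒  fm × (0.12 − 1) = −0.2188  ⇒  fm = 0.249.

0.249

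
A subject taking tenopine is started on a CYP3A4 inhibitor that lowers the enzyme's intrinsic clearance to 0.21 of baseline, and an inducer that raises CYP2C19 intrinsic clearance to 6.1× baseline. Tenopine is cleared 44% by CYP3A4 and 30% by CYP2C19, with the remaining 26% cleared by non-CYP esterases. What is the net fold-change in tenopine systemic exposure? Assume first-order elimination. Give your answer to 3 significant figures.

0.458

CYP3A4: 0.44 × 0.21 = 0.0924
CYP2C19: 0.3 × 6.1 = 1.83
Other: 0.26 (unchanged)
CL_new/CL_old = 0.0924 + 1.83 + 0.26 = 2.1824.
Systemic exposure ∝ 1/CL: fold-change = 1 / 2.1824 = 0.458.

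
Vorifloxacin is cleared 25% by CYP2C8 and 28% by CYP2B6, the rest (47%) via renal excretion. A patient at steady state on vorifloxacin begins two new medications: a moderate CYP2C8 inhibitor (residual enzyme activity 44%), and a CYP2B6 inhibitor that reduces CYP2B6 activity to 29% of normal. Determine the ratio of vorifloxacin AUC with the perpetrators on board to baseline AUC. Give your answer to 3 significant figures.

CYP2C8: 0.25 × 0.44 = 0.11
CYP2B6: 0.28 × 0.29 = 0.0812
Other: 0.47 (unchanged)
CL_new/CL_old = 0.11 + 0.0812 + 0.47 = 0.6612.
Net AUC ratio = 1 / 0.6612 = 1.51.

1.51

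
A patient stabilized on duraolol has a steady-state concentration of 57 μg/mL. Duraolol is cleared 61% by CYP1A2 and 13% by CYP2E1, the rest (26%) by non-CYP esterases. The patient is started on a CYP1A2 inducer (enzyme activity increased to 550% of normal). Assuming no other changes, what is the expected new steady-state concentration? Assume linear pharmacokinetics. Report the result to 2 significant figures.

The CYP1A2 pathway (61% of clearance) increases to 5.5× activity: 0.61 × 5.5 = 3.355.
CYP2E1 (13%) and the residual 26% are unaffected.
New clearance relative to baseline: 3.355 + 0.13 + 0.26 = 3.745.
Steady-state concentration ∝ 1/CL, so new value = 57 / 3.745 = 15 μg/mL.

15 μg/mL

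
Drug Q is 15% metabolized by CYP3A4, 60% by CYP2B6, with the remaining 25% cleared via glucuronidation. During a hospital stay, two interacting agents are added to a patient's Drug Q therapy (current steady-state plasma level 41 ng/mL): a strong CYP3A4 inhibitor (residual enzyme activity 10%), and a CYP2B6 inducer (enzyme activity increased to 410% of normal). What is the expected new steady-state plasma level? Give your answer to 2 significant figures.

15 ng/mL

The CYP3A4 pathway (15% of clearance) is reduced to 0.1× activity: 0.15 × 0.1 = 0.015.
The CYP2B6 pathway (60% of clearance) increases to 4.1× activity: 0.6 × 4.1 = 2.46.
Non-CYP routes (25%) are unchanged.
CL_new/CL_old = 0.015 + 2.46 + 0.25 = 2.725.
New steady-state plasma level = 41 / 2.725 = 15 ng/mL (concentration scales inversely with clearance).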